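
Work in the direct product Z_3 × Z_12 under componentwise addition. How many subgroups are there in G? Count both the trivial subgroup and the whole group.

|G| = 36, so by Lagrange every subgroup order divides 36. Divisors: 1, 2, 3, 4, 6, 9, 12, 18, 36.
Subgroups by order — order 1: 1; order 2: 1; order 3: 4; order 4: 1; order 6: 4; order 9: 1; order 12: 4; order 18: 1; order 36: 1.
Total: 1 + 1 + 4 + 1 + 4 + 1 + 4 + 1 + 1 = 18.

18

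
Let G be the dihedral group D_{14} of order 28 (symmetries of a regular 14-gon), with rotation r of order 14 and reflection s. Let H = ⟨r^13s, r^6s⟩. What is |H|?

4

|⟨r^13s⟩| = 2 and |⟨r^6s⟩| = 2, so |H| is a multiple of lcm(2, 2) = 2 and divides |G| = 28.
Closing under the operation: H = {e, r^7, r^6s, r^13s}, so |H| = 4.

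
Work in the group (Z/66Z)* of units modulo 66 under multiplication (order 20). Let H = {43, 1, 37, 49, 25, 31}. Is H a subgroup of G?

No

|H| = 6 does not divide |G| = 20, so by Lagrange H is not a subgroup.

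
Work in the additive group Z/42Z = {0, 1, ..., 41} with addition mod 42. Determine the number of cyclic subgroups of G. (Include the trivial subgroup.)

Each element a generates a cyclic subgroup ⟨a⟩; distinct elements may generate the same one (a cyclic group of order d has φ(d) generators).
Cyclic subgroups by order — order 1: 1; order 2: 1; order 3: 1; order 6: 1; order 7: 1; order 14: 1; order 21: 1; order 42: 1.
Total: 8.

8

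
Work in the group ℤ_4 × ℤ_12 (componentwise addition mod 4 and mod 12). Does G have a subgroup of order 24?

24 | 48. A subgroup of order 24 is {(0,0), (0,1), (0,2), (0,3), (0,4), (0,5), (0,6), (0,7), (0,8), (0,9), (0,10), (0,11), (2,0), (2,1), (2,2), (2,3), (2,4), (2,5), (2,6), (2,7), (2,8), (2,9), (2,10), (2,11)}.

Yes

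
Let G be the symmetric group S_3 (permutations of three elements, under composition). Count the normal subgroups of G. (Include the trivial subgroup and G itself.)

3

G has 6 subgroups. Checking conjugation-invariance by order — order 1: 1/1 normal; order 2: 0/3 normal; order 3: 1/1 normal; order 6: 1/1 normal.
Total normal subgroups: 3.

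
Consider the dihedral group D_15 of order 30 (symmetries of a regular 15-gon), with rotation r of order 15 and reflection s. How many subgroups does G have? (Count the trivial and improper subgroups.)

28

|G| = 30, so by Lagrange every subgroup order divides 30. Divisors: 1, 2, 3, 5, 6, 10, 15, 30.
Subgroups by order — order 1: 1; order 2: 15; order 3: 1; order 5: 1; order 6: 5; order 10: 3; order 15: 1; order 30: 1.
Total: 1 + 15 + 1 + 1 + 5 + 3 + 1 + 1 = 28.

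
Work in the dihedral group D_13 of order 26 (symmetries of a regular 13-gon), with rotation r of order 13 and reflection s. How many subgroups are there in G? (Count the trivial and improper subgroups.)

|G| = 26, so by Lagrange every subgroup order divides 26. Divisors: 1, 2, 13, 26.
Subgroups by order — order 1: 1; order 2: 13; order 13: 1; order 26: 1.
Total: 1 + 13 + 1 + 1 = 16.

16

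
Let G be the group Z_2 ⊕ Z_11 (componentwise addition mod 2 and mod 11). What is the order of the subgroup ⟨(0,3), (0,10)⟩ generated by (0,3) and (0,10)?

|⟨(0,3)⟩| = 11 and |⟨(0,10)⟩| = 11, so |H| is a multiple of lcm(11, 11) = 11 and divides |G| = 22.
Closing under the operation: H = {(0,0), (0,1), (0,2), (0,3), (0,4), (0,5), (0,6), (0,7), (0,8), (0,9), (0,10)}, so |H| = 11.

11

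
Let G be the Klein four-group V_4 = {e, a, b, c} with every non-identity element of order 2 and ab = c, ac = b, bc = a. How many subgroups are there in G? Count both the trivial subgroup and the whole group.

5

|G| = 4, so by Lagrange every subgroup order divides 4. Divisors: 1, 2, 4.
Subgroups by order — order 1: 1; order 2: 3; order 4: 1.
Total: 1 + 3 + 1 = 5.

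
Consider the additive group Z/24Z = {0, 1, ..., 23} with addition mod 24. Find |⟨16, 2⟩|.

|⟨16⟩| = 3 and |⟨2⟩| = 12, so |H| is a multiple of lcm(3, 12) = 12 and divides |G| = 24.
Closing under the operation: H = {0, 2, 4, 6, 8, 10, 12, 14, 16, 18, 20, 22}, so |H| = 12.

12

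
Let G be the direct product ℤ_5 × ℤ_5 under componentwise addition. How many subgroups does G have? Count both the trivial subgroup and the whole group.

8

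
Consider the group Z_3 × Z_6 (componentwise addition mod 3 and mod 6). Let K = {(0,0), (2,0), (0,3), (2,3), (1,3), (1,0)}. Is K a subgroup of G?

|K| = 6 divides |G| = 18, consistent with Lagrange.
K contains the identity, every element's inverse is in K, and K is closed under +: it is a subgroup.
In fact K = ⟨(2,3)⟩.

Yes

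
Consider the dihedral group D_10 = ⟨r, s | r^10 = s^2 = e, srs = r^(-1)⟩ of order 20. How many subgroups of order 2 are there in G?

11

|G| = 20 and 2 | 20, so subgroups of order 2 are possible by Lagrange.
The subgroups of order 2 are: {e, r^2s}; {e, r^3s}; {e, r^4s}; {e, r^5}; … (11 in all).
So G has 11 subgroups of order 2.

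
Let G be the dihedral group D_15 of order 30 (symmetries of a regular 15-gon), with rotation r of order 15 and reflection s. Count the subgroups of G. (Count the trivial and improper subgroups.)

28

|G| = 30, so by Lagrange every subgroup order divides 30. Divisors: 1, 2, 3, 5, 6, 10, 15, 30.
Subgroups by order — order 1: 1; order 2: 15; order 3: 1; order 5: 1; order 6: 5; order 10: 3; order 15: 1; order 30: 1.
Total: 1 + 15 + 1 + 1 + 5 + 3 + 1 + 1 = 28.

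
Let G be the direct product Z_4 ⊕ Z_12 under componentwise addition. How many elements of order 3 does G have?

2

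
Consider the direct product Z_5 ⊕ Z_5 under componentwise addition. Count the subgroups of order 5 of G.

|G| = 25 and 5 | 25, so subgroups of order 5 are possible by Lagrange.
The subgroups of order 5 are: {(0,0), (0,1), (0,2), (0,3), (0,4)}; {(0,0), (1,0), (2,0), (3,0), (4,0)}; {(0,0), (1,1), (2,2), (3,3), (4,4)}; {(0,0), (1,2), (2,4), (3,1), (4,3)}; … (6 in all).
So G has 6 subgroups of order 5.

6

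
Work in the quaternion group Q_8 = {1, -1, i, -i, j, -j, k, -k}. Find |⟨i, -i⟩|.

4

|⟨i⟩| = 4 and |⟨-i⟩| = 4, so |H| is a multiple of lcm(4, 4) = 4 and divides |G| = 8.
Closing under the operation: H = {1, -1, i, -i}, so |H| = 4.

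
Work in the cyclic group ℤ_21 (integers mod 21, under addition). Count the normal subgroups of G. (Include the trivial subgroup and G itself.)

G is abelian, so every subgroup is normal.
G has 4 subgroups in total, hence 4 normal subgroups.

4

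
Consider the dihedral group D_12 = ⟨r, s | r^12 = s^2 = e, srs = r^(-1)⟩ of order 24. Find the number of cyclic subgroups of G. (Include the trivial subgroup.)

18

Each element a generates a cyclic subgroup ⟨a⟩; distinct elements may generate the same one (a cyclic group of order d has φ(d) generators).
Cyclic subgroups by order — order 1: 1; order 2: 13; order 3: 1; order 4: 1; order 6: 1; order 12: 1.
Total: 18.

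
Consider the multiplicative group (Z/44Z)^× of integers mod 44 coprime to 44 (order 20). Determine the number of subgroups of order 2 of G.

3

|G| = 20 and 2 | 20, so subgroups of order 2 are possible by Lagrange.
The subgroups of order 2 are: {1, 21}; {1, 23}; {1, 43}.
So G has 3 subgroups of order 2.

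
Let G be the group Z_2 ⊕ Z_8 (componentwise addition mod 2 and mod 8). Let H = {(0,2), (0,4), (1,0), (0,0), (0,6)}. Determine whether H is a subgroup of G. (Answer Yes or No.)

|H| = 5 does not divide |G| = 16, so by Lagrange H is not a subgroup.

No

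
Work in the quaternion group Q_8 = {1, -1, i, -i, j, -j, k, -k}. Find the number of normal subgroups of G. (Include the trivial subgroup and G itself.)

G has 6 subgroups. Checking conjugation-invariance by order — order 1: 1/1 normal; order 2: 1/1 normal; order 4: 3/3 normal; order 8: 1/1 normal.
Total normal subgroups: 6.

6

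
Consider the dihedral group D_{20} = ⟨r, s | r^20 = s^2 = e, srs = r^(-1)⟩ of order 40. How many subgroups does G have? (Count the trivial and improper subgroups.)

|G| = 40, so by Lagrange every subgroup order divides 40. Divisors: 1, 2, 4, 5, 8, 10, 20, 40.
Subgroups by order — order 1: 1; order 2: 21; order 4: 11; order 5: 1; order 8: 5; order 10: 5; order 20: 3; order 40: 1.
Total: 1 + 21 + 11 + 1 + 5 + 5 + 3 + 1 = 48.

48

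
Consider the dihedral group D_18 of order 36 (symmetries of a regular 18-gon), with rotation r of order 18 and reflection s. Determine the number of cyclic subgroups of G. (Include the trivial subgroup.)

24

A cyclic subgroup of order d is generated by each of its φ(d) elements of order d, so the cyclic subgroups of order d number (#elements of order d)/φ(d).
Cyclic subgroups by order — order 1: 1; order 2: 19; order 3: 1; order 6: 1; order 9: 1; order 18: 1.
Total: 24.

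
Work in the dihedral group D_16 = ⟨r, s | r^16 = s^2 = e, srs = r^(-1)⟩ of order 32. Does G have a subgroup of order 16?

Yes

16 | 32. A subgroup of order 16 is {e, r, r^2, r^3, r^4, r^5, r^6, r^7, r^8, r^9, r^10, r^11, r^12, r^13, r^14, r^15}.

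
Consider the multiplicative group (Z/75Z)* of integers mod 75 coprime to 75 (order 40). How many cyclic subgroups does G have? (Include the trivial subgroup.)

12

Each element a generates a cyclic subgroup ⟨a⟩; distinct elements may generate the same one (a cyclic group of order d has φ(d) generators).
Cyclic subgroups by order — order 1: 1; order 2: 3; order 4: 2; order 5: 1; order 10: 3; order 20: 2.
Total: 12.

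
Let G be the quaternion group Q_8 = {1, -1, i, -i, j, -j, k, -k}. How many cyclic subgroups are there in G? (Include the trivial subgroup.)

Group the elements of G by the cyclic subgroup they generate; each cyclic subgroup of order d accounts for φ(d) elements.
Cyclic subgroups by order — order 1: 1; order 2: 1; order 4: 3.
Total: 5.

5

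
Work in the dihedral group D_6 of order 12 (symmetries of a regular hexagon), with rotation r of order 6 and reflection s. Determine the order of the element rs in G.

2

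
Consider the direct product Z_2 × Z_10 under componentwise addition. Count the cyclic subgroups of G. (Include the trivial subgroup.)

8

Group the elements of G by the cyclic subgroup they generate; each cyclic subgroup of order d accounts for φ(d) elements.
Cyclic subgroups by order — order 1: 1; order 2: 3; order 5: 1; order 10: 3.
Total: 8.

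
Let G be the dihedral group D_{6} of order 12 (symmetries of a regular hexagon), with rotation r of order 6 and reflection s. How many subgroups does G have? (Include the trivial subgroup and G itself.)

|G| = 12, so by Lagrange every subgroup order divides 12. Divisors: 1, 2, 3, 4, 6, 12.
Subgroups by order — order 1: 1; order 2: 7; order 3: 1; order 4: 3; order 6: 3; order 12: 1.
Total: 1 + 7 + 1 + 3 + 3 + 1 = 16.

16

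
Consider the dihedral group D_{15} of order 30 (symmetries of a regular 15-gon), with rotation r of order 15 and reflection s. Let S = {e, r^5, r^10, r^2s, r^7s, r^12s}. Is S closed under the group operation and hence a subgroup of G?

|S| = 6 divides |G| = 30, consistent with Lagrange.
S contains the identity, every element's inverse is in S, and S is closed under ·: it is a subgroup.

Yes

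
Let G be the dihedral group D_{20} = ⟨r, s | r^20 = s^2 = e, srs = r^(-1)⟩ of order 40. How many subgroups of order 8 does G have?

5

|G| = 40 and 8 | 40, so subgroups of order 8 are possible by Lagrange.
The subgroups of order 8 are: {e, r^5, r^10, r^15, s, r^5s, r^10s, r^15s}; {e, r^5, r^10, r^15, rs, r^6s, r^11s, r^16s}; {e, r^5, r^10, r^15, r^2s, r^7s, r^12s, r^17s}; {e, r^5, r^10, r^15, r^3s, r^8s, r^13s, r^18s}; … (5 in all).
So G has 5 subgroups of order 8.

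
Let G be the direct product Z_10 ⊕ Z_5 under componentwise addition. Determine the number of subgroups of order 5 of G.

6

|G| = 50 and 5 | 50, so subgroups of order 5 are possible by Lagrange.
The subgroups of order 5 are: {(0,0), (0,1), (0,2), (0,3), (0,4)}; {(0,0), (2,0), (4,0), (6,0), (8,0)}; {(0,0), (2,1), (4,2), (6,3), (8,4)}; {(0,0), (2,2), (4,4), (6,1), (8,3)}; … (6 in all).
So G has 6 subgroups of order 5.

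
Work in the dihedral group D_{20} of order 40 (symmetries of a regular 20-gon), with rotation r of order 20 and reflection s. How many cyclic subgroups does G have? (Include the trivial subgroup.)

26

A cyclic subgroup of order d is generated by each of its φ(d) elements of order d, so the cyclic subgroups of order d number (#elements of order d)/φ(d).
Cyclic subgroups by order — order 1: 1; order 2: 21; order 4: 1; order 5: 1; order 10: 1; order 20: 1.
Total: 26.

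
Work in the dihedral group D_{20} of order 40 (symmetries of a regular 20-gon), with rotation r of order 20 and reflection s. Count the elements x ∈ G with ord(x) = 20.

The elements of order 20 are: r, r^3, r^7, r^9, r^11, r^13, r^17, r^19.
That's 8.

8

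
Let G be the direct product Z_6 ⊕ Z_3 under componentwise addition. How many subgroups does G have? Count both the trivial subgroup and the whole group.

12

|G| = 18, so by Lagrange every subgroup order divides 18. Divisors: 1, 2, 3, 6, 9, 18.
Subgroups by order — order 1: 1; order 2: 1; order 3: 4; order 6: 4; order 9: 1; order 18: 1.
Total: 1 + 1 + 4 + 4 + 1 + 1 = 12.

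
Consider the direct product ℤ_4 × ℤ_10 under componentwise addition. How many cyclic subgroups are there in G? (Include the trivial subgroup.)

12

Group the elements of G by the cyclic subgroup they generate; each cyclic subgroup of order d accounts for φ(d) elements.
Cyclic subgroups by order — order 1: 1; order 2: 3; order 4: 2; order 5: 1; order 10: 3; order 20: 2.
Total: 12.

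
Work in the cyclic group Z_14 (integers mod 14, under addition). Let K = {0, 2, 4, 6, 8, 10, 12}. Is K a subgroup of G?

|K| = 7 divides |G| = 14, consistent with Lagrange.
K contains the identity, every element's inverse is in K, and K is closed under +: it is a subgroup.
In fact K = ⟨2⟩.

Yes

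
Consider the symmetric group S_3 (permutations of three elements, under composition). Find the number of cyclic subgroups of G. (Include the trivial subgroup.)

Group the elements of G by the cyclic subgroup they generate; each cyclic subgroup of order d accounts for φ(d) elements.
Cyclic subgroups by order — order 1: 1; order 2: 3; order 3: 1.
Total: 5.

5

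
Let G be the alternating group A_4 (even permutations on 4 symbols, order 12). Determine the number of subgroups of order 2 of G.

3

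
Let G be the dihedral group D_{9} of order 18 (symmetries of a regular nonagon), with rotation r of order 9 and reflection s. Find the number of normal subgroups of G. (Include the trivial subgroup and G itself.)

4

G has 16 subgroups. Checking conjugation-invariance by order — order 1: 1/1 normal; order 2: 0/9 normal; order 3: 1/1 normal; order 6: 0/3 normal; order 9: 1/1 normal; order 18: 1/1 normal.
Total normal subgroups: 4.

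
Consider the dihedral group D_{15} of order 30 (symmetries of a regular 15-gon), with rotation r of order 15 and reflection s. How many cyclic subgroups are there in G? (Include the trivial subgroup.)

19

Each element a generates a cyclic subgroup ⟨a⟩; distinct elements may generate the same one (a cyclic group of order d has φ(d) generators).
Cyclic subgroups by order — order 1: 1; order 2: 15; order 3: 1; order 5: 1; order 15: 1.
Total: 19.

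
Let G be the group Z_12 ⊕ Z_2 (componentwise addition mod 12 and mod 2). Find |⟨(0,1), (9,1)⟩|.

|⟨(0,1)⟩| = 2 and |⟨(9,1)⟩| = 4, so |H| is a multiple of lcm(2, 4) = 4 and divides |G| = 24.
Closing under the operation: H = {(0,0), (0,1), (3,0), (3,1), (6,0), (6,1), (9,0), (9,1)}, so |H| = 8.

8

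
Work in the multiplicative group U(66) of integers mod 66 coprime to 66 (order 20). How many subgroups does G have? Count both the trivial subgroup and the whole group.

|G| = 20, so by Lagrange every subgroup order divides 20. Divisors: 1, 2, 4, 5, 10, 20.
Subgroups by order — order 1: 1; order 2: 3; order 4: 1; order 5: 1; order 10: 3; order 20: 1.
Total: 1 + 3 + 1 + 1 + 3 + 1 = 10.

10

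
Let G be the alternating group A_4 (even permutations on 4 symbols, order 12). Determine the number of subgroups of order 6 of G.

|G| = 12 and 6 | 12, so subgroups of order 6 are possible by Lagrange.
Checking all subgroups of G, none has order 6.
So G has 0 subgroups of order 6.

0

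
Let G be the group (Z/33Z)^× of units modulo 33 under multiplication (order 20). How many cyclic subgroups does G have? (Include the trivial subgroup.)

Group the elements of G by the cyclic subgroup they generate; each cyclic subgroup of order d accounts for φ(d) elements.
Cyclic subgroups by order — order 1: 1; order 2: 3; order 5: 1; order 10: 3.
Total: 8.

8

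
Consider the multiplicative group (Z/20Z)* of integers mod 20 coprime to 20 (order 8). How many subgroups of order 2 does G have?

|G| = 8 and 2 | 8, so subgroups of order 2 are possible by Lagrange.
The subgroups of order 2 are: {1, 11}; {1, 19}; {1, 9}.
So G has 3 subgroups of order 2.

3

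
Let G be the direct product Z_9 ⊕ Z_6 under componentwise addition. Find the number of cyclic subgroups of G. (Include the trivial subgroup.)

A cyclic subgroup of order d is generated by each of its φ(d) elements of order d, so the cyclic subgroups of order d number (#elements of order d)/φ(d).
Cyclic subgroups by order — order 1: 1; order 2: 1; order 3: 4; order 6: 4; order 9: 3; order 18: 3.
Total: 16.

16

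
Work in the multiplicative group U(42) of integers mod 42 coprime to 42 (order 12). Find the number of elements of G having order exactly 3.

2

The elements of order 3 are: 25, 37.
That's 2.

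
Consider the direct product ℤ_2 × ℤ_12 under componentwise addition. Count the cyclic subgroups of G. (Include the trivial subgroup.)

Group the elements of G by the cyclic subgroup they generate; each cyclic subgroup of order d accounts for φ(d) elements.
Cyclic subgroups by order — order 1: 1; order 2: 3; order 3: 1; order 4: 2; order 6: 3; order 12: 2.
Total: 12.

12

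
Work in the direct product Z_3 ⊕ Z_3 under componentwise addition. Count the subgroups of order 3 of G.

4

|G| = 9 and 3 | 9, so subgroups of order 3 are possible by Lagrange.
The subgroups of order 3 are: {(0,0), (0,1), (0,2)}; {(0,0), (1,0), (2,0)}; {(0,0), (1,1), (2,2)}; {(0,0), (1,2), (2,1)}.
So G has 4 subgroups of order 3.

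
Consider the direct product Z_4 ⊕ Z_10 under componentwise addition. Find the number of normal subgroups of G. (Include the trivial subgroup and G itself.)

16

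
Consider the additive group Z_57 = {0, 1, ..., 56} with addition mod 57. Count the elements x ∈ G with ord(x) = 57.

36

In a cyclic group of order 57, the number of elements of order d (for d | 57) is φ(d).
φ(57) = 36.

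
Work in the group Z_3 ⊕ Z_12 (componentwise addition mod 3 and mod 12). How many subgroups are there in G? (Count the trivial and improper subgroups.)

|G| = 36, so by Lagrange every subgroup order divides 36. Divisors: 1, 2, 3, 4, 6, 9, 12, 18, 36.
Subgroups by order — order 1: 1; order 2: 1; order 3: 4; order 4: 1; order 6: 4; order 9: 1; order 12: 4; order 18: 1; order 36: 1.
Total: 1 + 1 + 4 + 1 + 4 + 1 + 4 + 1 + 1 = 18.

18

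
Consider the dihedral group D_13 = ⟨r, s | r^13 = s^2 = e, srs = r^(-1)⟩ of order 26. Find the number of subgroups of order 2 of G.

13

|G| = 26 and 2 | 26, so subgroups of order 2 are possible by Lagrange.
The subgroups of order 2 are: {e, r^10s}; {e, r^11s}; {e, r^12s}; {e, r^2s}; … (13 in all).
So G has 13 subgroups of order 2.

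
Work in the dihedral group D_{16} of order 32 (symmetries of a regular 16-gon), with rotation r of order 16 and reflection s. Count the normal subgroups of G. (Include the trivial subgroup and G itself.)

8

G has 36 subgroups. Checking conjugation-invariance by order — order 1: 1/1 normal; order 2: 1/17 normal; order 4: 1/9 normal; order 8: 1/5 normal; order 16: 3/3 normal; order 32: 1/1 normal.
Total normal subgroups: 8.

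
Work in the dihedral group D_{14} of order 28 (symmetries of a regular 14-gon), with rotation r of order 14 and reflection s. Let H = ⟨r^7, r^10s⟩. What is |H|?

|⟨r^7⟩| = 2 and |⟨r^10s⟩| = 2, so |H| is a multiple of lcm(2, 2) = 2 and divides |G| = 28.
Closing under the operation: H = {e, r^7, r^3s, r^10s}, so |H| = 4.

4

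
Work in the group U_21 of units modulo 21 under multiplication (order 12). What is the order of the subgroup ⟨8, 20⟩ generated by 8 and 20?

|⟨8⟩| = 2 and |⟨20⟩| = 2, so |H| is a multiple of lcm(2, 2) = 2 and divides |G| = 12.
Closing under the operation: H = {1, 8, 13, 20}, so |H| = 4.

4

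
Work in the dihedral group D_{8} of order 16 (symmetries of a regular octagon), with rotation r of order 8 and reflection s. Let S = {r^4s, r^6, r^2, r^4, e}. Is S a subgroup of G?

|S| = 5 does not divide |G| = 16, so by Lagrange S is not a subgroup.

No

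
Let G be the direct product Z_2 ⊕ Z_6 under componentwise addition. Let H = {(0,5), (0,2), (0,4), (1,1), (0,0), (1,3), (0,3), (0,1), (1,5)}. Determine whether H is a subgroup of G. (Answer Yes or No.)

No

|H| = 9 does not divide |G| = 12, so by Lagrange H is not a subgroup.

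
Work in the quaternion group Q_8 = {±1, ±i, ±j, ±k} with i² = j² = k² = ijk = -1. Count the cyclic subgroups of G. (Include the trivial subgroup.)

Group the elements of G by the cyclic subgroup they generate; each cyclic subgroup of order d accounts for φ(d) elements.
Cyclic subgroups by order — order 1: 1; order 2: 1; order 4: 3.
Total: 5.

5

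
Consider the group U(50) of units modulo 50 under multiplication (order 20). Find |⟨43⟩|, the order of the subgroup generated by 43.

Compute successive powers of 43 mod 50: 43, 49, 7, 1; 43^4 ≡ 1 (mod 50).
So |⟨43⟩| = 4.

4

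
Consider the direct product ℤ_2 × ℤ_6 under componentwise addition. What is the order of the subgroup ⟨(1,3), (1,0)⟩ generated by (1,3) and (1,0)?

|⟨(1,3)⟩| = 2 and |⟨(1,0)⟩| = 2, so |H| is a multiple of lcm(2, 2) = 2 and divides |G| = 12.
Closing under the operation: H = {(0,0), (0,3), (1,0), (1,3)}, so |H| = 4.

4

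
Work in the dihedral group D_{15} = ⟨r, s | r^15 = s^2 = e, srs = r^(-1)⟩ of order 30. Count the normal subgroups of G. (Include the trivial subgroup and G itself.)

G has 28 subgroups. Checking conjugation-invariance by order — order 1: 1/1 normal; order 2: 0/15 normal; order 3: 1/1 normal; order 5: 1/1 normal; order 6: 0/5 normal; order 10: 0/3 normal; order 15: 1/1 normal; order 30: 1/1 normal.
Total normal subgroups: 5.

5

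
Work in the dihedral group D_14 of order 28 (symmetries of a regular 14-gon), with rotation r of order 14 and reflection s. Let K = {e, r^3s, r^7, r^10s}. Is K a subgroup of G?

Yes

|K| = 4 divides |G| = 28, consistent with Lagrange.
K contains the identity, every element's inverse is in K, and K is closed under ·: it is a subgroup.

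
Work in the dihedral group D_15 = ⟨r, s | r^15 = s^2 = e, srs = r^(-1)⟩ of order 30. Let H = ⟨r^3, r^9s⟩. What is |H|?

10

|⟨r^3⟩| = 5 and |⟨r^9s⟩| = 2, so |H| is a multiple of lcm(5, 2) = 10 and divides |G| = 30.
Closing under the operation: H = {e, r^3, r^6, r^9, r^12, s, r^3s, r^6s, r^9s, r^12s}, so |H| = 10.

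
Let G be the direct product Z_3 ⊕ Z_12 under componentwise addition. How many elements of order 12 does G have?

An element (a,b) has order lcm(ord(a), ord(b)); count pairs with lcm equal to 12.
Enumerating gives 16 such elements.

16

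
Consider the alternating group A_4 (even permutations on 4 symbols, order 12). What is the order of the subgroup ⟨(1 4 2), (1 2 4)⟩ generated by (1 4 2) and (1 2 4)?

|⟨(1 4 2)⟩| = 3 and |⟨(1 2 4)⟩| = 3, so |H| is a multiple of lcm(3, 3) = 3 and divides |G| = 12.
Closing under the operation: H = {e, (1 2 4), (1 4 2)}, so |H| = 3.

3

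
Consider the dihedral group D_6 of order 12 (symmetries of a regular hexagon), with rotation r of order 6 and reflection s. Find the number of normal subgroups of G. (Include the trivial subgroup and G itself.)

G has 16 subgroups. Checking conjugation-invariance by order — order 1: 1/1 normal; order 2: 1/7 normal; order 3: 1/1 normal; order 4: 0/3 normal; order 6: 3/3 normal; order 12: 1/1 normal.
Total normal subgroups: 7.

7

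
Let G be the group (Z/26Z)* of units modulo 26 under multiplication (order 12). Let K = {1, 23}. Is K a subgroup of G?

23 ∈ K but its inverse 17 ∉ K, so K is not a subgroup.

No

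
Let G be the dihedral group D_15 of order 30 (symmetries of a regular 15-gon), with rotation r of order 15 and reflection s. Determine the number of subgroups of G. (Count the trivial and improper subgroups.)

|G| = 30, so by Lagrange every subgroup order divides 30. Divisors: 1, 2, 3, 5, 6, 10, 15, 30.
Subgroups by order — order 1: 1; order 2: 15; order 3: 1; order 5: 1; order 6: 5; order 10: 3; order 15: 1; order 30: 1.
Total: 1 + 15 + 1 + 1 + 5 + 3 + 1 + 1 = 28.

28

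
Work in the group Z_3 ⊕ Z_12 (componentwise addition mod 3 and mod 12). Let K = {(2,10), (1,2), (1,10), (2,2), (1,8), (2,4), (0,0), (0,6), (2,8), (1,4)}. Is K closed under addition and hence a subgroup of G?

No

|K| = 10 does not divide |G| = 36, so by Lagrange K is not a subgroup.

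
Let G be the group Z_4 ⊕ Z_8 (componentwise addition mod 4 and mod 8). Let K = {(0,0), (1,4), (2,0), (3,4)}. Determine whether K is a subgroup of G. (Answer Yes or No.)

Yes

|K| = 4 divides |G| = 32, consistent with Lagrange.
K contains the identity, every element's inverse is in K, and K is closed under +: it is a subgroup.
In fact K = ⟨(3,4)⟩.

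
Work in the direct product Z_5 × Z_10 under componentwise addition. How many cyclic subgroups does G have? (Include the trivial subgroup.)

A cyclic subgroup of order d is generated by each of its φ(d) elements of order d, so the cyclic subgroups of order d number (#elements of order d)/φ(d).
Cyclic subgroups by order — order 1: 1; order 2: 1; order 5: 6; order 10: 6.
Total: 14.

14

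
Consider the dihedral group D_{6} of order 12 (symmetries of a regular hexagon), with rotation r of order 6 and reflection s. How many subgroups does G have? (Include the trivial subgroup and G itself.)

|G| = 12, so by Lagrange every subgroup order divides 12. Divisors: 1, 2, 3, 4, 6, 12.
Subgroups by order — order 1: 1; order 2: 7; order 3: 1; order 4: 3; order 6: 3; order 12: 1.
Total: 1 + 7 + 1 + 3 + 3 + 1 = 16.

16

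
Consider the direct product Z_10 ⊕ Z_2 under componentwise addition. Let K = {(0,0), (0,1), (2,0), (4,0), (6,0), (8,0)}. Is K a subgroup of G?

No

|K| = 6 does not divide |G| = 20, so by Lagrange K is not a subgroup.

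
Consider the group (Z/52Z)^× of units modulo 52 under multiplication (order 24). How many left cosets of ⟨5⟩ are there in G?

|⟨5⟩| = 4 and |G| = 24.
By Lagrange, [G : H] = |G|/|H| = 24/4 = 6.

6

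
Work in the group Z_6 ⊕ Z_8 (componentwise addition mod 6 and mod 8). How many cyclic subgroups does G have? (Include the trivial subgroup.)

Group the elements of G by the cyclic subgroup they generate; each cyclic subgroup of order d accounts for φ(d) elements.
Cyclic subgroups by order — order 1: 1; order 2: 3; order 3: 1; order 4: 2; order 6: 3; order 8: 2; order 12: 2; order 24: 2.
Total: 16.

16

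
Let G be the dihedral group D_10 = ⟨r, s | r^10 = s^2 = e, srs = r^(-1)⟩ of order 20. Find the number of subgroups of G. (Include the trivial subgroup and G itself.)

22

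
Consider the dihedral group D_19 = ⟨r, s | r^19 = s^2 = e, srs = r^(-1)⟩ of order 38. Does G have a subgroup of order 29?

29 does not divide |G| = 38, so by Lagrange no subgroup of order 29 exists.

No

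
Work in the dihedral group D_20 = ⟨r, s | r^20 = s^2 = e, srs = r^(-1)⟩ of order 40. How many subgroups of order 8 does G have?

5

|G| = 40 and 8 | 40, so subgroups of order 8 are possible by Lagrange.
The subgroups of order 8 are: {e, r^5, r^10, r^15, s, r^5s, r^10s, r^15s}; {e, r^5, r^10, r^15, rs, r^6s, r^11s, r^16s}; {e, r^5, r^10, r^15, r^2s, r^7s, r^12s, r^17s}; {e, r^5, r^10, r^15, r^3s, r^8s, r^13s, r^18s}; … (5 in all).
So G has 5 subgroups of order 8.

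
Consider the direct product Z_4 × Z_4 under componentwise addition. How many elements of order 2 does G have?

3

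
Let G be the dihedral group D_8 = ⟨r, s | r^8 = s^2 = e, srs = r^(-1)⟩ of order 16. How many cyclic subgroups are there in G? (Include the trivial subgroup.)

A cyclic subgroup of order d is generated by each of its φ(d) elements of order d, so the cyclic subgroups of order d number (#elements of order d)/φ(d).
Cyclic subgroups by order — order 1: 1; order 2: 9; order 4: 1; order 8: 1.
Total: 12.

12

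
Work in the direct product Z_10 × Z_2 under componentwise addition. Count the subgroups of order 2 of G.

|G| = 20 and 2 | 20, so subgroups of order 2 are possible by Lagrange.
The subgroups of order 2 are: {(0,0), (0,1)}; {(0,0), (5,0)}; {(0,0), (5,1)}.
So G has 3 subgroups of order 2.

3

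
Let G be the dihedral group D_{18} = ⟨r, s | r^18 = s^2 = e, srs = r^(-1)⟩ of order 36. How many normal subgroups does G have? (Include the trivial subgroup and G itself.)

9

G has 45 subgroups. Checking conjugation-invariance by order — order 1: 1/1 normal; order 2: 1/19 normal; order 3: 1/1 normal; order 4: 0/9 normal; order 6: 1/7 normal; order 9: 1/1 normal; order 12: 0/3 normal; order 18: 3/3 normal; order 36: 1/1 normal.
Total normal subgroups: 9.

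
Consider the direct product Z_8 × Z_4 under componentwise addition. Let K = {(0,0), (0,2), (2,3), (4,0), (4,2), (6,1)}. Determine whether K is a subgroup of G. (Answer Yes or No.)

|K| = 6 does not divide |G| = 32, so by Lagrange K is not a subgroup.

No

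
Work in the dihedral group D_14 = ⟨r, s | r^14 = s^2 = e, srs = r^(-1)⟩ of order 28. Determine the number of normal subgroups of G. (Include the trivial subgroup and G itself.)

G has 28 subgroups. Checking conjugation-invariance by order — order 1: 1/1 normal; order 2: 1/15 normal; order 4: 0/7 normal; order 7: 1/1 normal; order 14: 3/3 normal; order 28: 1/1 normal.
Total normal subgroups: 7.

7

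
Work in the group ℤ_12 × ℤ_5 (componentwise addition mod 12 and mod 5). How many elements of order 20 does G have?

8

An element (a,b) has order lcm(ord(a), ord(b)); count pairs with lcm equal to 20.
Enumerating gives 8 such elements.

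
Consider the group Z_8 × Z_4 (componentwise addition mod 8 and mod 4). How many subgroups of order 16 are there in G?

3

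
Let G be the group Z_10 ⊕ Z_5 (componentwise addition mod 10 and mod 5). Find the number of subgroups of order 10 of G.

6

|G| = 50 and 10 | 50, so subgroups of order 10 are possible by Lagrange.
The subgroups of order 10 are: {(0,0), (0,1), (0,2), (0,3), (0,4), (5,0), (5,1), (5,2), (5,3), (5,4)}; {(0,0), (1,0), (2,0), (3,0), (4,0), (5,0), (6,0), (7,0), (8,0), (9,0)}; {(0,0), (1,1), (2,2), (3,3), (4,4), (5,0), (6,1), (7,2), (8,3), (9,4)}; {(0,0), (1,2), (2,4), (3,1), (4,3), (5,0), (6,2), (7,4), (8,1), (9,3)}; … (6 in all).
So G has 6 subgroups of order 10.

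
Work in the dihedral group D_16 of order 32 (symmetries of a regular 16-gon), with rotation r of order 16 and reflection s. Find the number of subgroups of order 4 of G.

|G| = 32 and 4 | 32, so subgroups of order 4 are possible by Lagrange.
The subgroups of order 4 are: {e, r^8, r^2s, r^10s}; {e, r^8, r^3s, r^11s}; {e, r^4, r^8, r^12}; {e, r^8, r^4s, r^12s}; … (9 in all).
So G has 9 subgroups of order 4.

9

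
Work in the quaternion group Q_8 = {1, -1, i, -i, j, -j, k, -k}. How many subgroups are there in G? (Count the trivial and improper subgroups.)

6

|G| = 8, so by Lagrange every subgroup order divides 8. Divisors: 1, 2, 4, 8.
Subgroups by order — order 1: 1; order 2: 1; order 4: 3; order 8: 1.
Total: 1 + 1 + 3 + 1 = 6.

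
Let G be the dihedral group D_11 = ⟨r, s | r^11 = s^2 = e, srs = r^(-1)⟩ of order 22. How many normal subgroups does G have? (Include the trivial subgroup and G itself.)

3

G has 14 subgroups. Checking conjugation-invariance by order — order 1: 1/1 normal; order 2: 0/11 normal; order 11: 1/1 normal; order 22: 1/1 normal.
Total normal subgroups: 3.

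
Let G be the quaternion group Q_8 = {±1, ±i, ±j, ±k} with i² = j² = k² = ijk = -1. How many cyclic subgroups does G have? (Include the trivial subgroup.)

A cyclic subgroup of order d is generated by each of its φ(d) elements of order d, so the cyclic subgroups of order d number (#elements of order d)/φ(d).
Cyclic subgroups by order — order 1: 1; order 2: 1; order 4: 3.
Total: 5.

5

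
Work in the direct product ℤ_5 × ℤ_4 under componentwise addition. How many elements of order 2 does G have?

An element (a,b) has order lcm(ord(a), ord(b)); count pairs with lcm equal to 2.
Enumerating gives 1 such elements.

1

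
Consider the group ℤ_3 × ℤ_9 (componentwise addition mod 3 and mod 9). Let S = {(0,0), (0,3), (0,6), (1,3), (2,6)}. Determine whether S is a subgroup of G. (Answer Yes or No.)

|S| = 5 does not divide |G| = 27, so by Lagrange S is not a subgroup.

No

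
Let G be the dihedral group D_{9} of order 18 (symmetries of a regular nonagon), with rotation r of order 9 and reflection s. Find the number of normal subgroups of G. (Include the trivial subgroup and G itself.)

G has 16 subgroups. Checking conjugation-invariance by order — order 1: 1/1 normal; order 2: 0/9 normal; order 3: 1/1 normal; order 6: 0/3 normal; order 9: 1/1 normal; order 18: 1/1 normal.
Total normal subgroups: 4.

4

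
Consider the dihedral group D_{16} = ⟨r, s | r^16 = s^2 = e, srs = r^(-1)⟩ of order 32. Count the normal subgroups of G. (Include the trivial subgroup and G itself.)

8

G has 36 subgroups. Checking conjugation-invariance by order — order 1: 1/1 normal; order 2: 1/17 normal; order 4: 1/9 normal; order 8: 1/5 normal; order 16: 3/3 normal; order 32: 1/1 normal.
Total normal subgroups: 8.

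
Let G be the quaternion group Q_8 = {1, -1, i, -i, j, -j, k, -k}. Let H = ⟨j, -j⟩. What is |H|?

|⟨j⟩| = 4 and |⟨-j⟩| = 4, so |H| is a multiple of lcm(4, 4) = 4 and divides |G| = 8.
Closing under the operation: H = {1, -1, j, -j}, so |H| = 4.

4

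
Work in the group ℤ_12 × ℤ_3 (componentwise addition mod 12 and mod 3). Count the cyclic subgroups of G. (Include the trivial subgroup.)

Group the elements of G by the cyclic subgroup they generate; each cyclic subgroup of order d accounts for φ(d) elements.
Cyclic subgroups by order — order 1: 1; order 2: 1; order 3: 4; order 4: 1; order 6: 4; order 12: 4.
Total: 15.

15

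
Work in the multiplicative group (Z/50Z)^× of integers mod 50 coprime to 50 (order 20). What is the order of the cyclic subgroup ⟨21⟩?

5

Compute successive powers of 21 mod 50: 21, 41, 11, 31, 1; 21^5 ≡ 1 (mod 50).
So |⟨21⟩| = 5.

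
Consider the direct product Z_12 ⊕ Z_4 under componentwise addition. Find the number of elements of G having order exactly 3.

An element (a,b) has order lcm(ord(a), ord(b)); count pairs with lcm equal to 3.
Enumerating gives 2 such elements.

2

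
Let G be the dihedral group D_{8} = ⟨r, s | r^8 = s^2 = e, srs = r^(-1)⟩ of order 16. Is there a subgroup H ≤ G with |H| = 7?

No

7 does not divide |G| = 16, so by Lagrange no subgroup of order 7 exists.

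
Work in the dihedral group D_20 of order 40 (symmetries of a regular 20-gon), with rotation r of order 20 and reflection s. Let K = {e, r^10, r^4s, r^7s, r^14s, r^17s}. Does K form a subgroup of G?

|K| = 6 does not divide |G| = 40, so by Lagrange K is not a subgroup.

No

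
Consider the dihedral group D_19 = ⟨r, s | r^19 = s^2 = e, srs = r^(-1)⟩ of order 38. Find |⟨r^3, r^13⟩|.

19

|⟨r^3⟩| = 19 and |⟨r^13⟩| = 19, so |H| is a multiple of lcm(19, 19) = 19 and divides |G| = 38.
Closing under the operation: H = {e, r, r^2, r^3, r^4, r^5, r^6, r^7, r^8, r^9, r^10, r^11, r^12, r^13, r^14, r^15, r^16, r^17, r^18}, so |H| = 19.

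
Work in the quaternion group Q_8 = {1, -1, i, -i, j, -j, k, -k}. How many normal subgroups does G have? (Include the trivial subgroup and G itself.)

G has 6 subgroups. Checking conjugation-invariance by order — order 1: 1/1 normal; order 2: 1/1 normal; order 4: 3/3 normal; order 8: 1/1 normal.
Total normal subgroups: 6.

6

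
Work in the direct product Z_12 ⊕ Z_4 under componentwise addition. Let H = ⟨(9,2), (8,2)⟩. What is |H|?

|⟨(9,2)⟩| = 4 and |⟨(8,2)⟩| = 6, so |H| is a multiple of lcm(4, 6) = 12 and divides |G| = 48.
Closing under the operation: H = {(0,0), (0,2), (1,0), (1,2), (2,0), (2,2), (3,0), (3,2), (4,0), (4,2), (5,0), (5,2), (6,0), (6,2), (7,0), (7,2), (8,0), (8,2), (9,0), (9,2), (10,0), (10,2), (11,0), (11,2)}, so |H| = 24.

24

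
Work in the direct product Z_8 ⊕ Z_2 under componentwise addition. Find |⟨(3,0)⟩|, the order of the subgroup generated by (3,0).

8

The order of (3,0) in Z_8 × Z_2 is lcm(ord(3) in Z_8, ord(0) in Z_2).
ord(3) = 8 and ord(0) = 1, so |⟨(3,0)⟩| = lcm(8, 1) = 8.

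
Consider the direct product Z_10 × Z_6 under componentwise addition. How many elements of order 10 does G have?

12

An element (a,b) has order lcm(ord(a), ord(b)); count pairs with lcm equal to 10.
Enumerating gives 12 such elements.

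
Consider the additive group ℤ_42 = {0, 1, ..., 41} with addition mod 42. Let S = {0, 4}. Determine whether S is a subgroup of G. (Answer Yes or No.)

4 ∈ S but its inverse 38 ∉ S, so S is not a subgroup.

No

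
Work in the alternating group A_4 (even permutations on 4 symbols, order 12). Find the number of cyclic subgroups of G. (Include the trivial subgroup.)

A cyclic subgroup of order d is generated by each of its φ(d) elements of order d, so the cyclic subgroups of order d number (#elements of order d)/φ(d).
Cyclic subgroups by order — order 1: 1; order 2: 3; order 3: 4.
Total: 8.

8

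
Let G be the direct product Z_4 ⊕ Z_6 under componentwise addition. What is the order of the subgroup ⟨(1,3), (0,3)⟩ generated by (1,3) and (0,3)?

8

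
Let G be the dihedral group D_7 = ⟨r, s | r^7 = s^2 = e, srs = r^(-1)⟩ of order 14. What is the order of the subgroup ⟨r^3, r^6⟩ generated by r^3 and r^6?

7

|⟨r^3⟩| = 7 and |⟨r^6⟩| = 7, so |H| is a multiple of lcm(7, 7) = 7 and divides |G| = 14.
Closing under the operation: H = {e, r, r^2, r^3, r^4, r^5, r^6}, so |H| = 7.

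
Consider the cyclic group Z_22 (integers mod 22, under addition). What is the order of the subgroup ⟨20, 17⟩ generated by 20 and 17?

22

|⟨20⟩| = 11 and |⟨17⟩| = 22, so |H| is a multiple of lcm(11, 22) = 22 and divides |G| = 22.
Closing {20, 17} under the group operation gives all of G, so |H| = 22.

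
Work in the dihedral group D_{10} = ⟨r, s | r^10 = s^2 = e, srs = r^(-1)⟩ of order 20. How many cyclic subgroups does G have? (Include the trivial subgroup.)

14

Each element a generates a cyclic subgroup ⟨a⟩; distinct elements may generate the same one (a cyclic group of order d has φ(d) generators).
Cyclic subgroups by order — order 1: 1; order 2: 11; order 5: 1; order 10: 1.
Total: 14.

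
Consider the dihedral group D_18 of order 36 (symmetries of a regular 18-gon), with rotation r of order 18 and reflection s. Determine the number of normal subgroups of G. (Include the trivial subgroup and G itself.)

9

G has 45 subgroups. Checking conjugation-invariance by order — order 1: 1/1 normal; order 2: 1/19 normal; order 3: 1/1 normal; order 4: 0/9 normal; order 6: 1/7 normal; order 9: 1/1 normal; order 12: 0/3 normal; order 18: 3/3 normal; order 36: 1/1 normal.
Total normal subgroups: 9.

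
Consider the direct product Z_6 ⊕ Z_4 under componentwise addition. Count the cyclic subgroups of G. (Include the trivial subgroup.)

12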